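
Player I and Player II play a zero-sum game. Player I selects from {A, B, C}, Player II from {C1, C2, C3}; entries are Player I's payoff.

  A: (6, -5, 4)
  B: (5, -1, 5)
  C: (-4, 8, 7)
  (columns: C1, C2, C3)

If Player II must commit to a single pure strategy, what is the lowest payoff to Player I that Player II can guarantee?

Column maxima: C1 → 6, C2 → 8, C3 → 7.
The smallest of these is 6.

6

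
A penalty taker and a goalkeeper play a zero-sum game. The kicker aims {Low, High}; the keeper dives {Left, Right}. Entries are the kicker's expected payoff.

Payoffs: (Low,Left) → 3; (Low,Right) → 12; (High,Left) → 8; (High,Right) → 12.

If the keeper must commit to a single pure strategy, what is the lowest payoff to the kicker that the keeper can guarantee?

8

Column maxima: Left → 8, Right → 12.
The smallest of these is 8.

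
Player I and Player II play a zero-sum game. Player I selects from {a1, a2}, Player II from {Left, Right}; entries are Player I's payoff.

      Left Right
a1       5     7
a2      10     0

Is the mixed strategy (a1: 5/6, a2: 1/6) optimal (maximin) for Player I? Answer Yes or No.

Yes

Against Left this mix gives (5/6)·5 + (1/6)·10 = 35/6.
Against Right this mix gives (5/6)·7 + (1/6)·0 = 35/6.
All of Player II's active replies (Left, Right) yield 35/6, and no column does worse for Player I. The mix makes Player II indifferent and guarantees 35/6, so it is optimal.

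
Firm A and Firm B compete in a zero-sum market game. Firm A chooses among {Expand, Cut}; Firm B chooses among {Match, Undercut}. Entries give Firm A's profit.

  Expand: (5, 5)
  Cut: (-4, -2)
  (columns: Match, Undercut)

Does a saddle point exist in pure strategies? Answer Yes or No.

Row minima: Expand → 5, Cut → -4; maximin = 5.
Column maxima: Match → 5, Undercut → 5; minimax = 5.
maximin = minimax = 5, so a saddle point exists.

Yes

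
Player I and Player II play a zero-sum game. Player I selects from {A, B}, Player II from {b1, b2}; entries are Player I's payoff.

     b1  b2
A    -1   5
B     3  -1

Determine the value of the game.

Row minima: A → -1, B → -1; maximin = -1.
Column maxima: b1 → 3, b2 → 5; minimax = 3.
-1 ≠ 3, so there is no saddle point; optimal play is mixed.
Let Player I play A with probability p. Expected payoff against b1: (-1)p + 3(1−p) = −4p + 3; against b2: 5p + (-1)(1−p) = 6p − 1.
Setting these equal: −4p + 3 = 6p − 1 ⇒ −10p = -4 ⇒ p = 2/5, and the value is (-4)·(2/5) + 3 = 7/5.
For Player II: with q = P(b1), equating A's and B's payoffs gives −6q + 5 = 4q − 1 ⇒ q = 3/5.

7/5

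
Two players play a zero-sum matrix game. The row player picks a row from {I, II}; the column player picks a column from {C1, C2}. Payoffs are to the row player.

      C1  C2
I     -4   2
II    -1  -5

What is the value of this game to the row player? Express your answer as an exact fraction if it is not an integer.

-11/5

Row minima: I → -4, II → -5; maximin = -4.
Column maxima: C1 → -1, C2 → 2; minimax = -1.
-4 ≠ -1, so there is no saddle point; optimal play is mixed.
Let the row player play I with probability p. Expected payoff against C1: (-4)p + (-1)(1−p) = −3p − 1; against C2: 2p + (-5)(1−p) = 7p − 5.
Setting these equal: −3p − 1 = 7p − 5 ⇒ −10p = -4 ⇒ p = 2/5, and the value is (-3)·(2/5) − 1 = -11/5.
For the column player: with q = P(C1), equating I's and II's payoffs gives −6q + 2 = 4q − 5 ⇒ q = 7/10.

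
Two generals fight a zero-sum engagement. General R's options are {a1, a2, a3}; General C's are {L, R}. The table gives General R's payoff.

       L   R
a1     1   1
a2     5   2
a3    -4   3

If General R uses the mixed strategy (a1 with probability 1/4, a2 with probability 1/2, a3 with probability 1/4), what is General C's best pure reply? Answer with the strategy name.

L

If General C plays L, General R's expected payoff is (1/4)·1 + (1/2)·5 + (1/4)·(-4) = 7/4.
If General C plays R, General R's expected payoff is (1/4)·1 + (1/2)·2 + (1/4)·3 = 2.
General C minimizes General R's payoff; the smallest is 7/4, so the best response is L.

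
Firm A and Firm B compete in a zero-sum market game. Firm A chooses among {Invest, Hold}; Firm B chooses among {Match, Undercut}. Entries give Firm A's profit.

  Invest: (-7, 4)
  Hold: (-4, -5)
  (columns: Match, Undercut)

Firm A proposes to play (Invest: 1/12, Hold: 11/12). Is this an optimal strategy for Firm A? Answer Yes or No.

Yes

Against Match this mix gives (1/12)·(-7) + (11/12)·(-4) = -17/4.
Against Undercut this mix gives (1/12)·4 + (11/12)·(-5) = -17/4.
All of Firm B's active replies (Match, Undercut) yield -17/4, and no column does worse for Firm A. The mix makes Firm B indifferent and guarantees -17/4, so it is optimal.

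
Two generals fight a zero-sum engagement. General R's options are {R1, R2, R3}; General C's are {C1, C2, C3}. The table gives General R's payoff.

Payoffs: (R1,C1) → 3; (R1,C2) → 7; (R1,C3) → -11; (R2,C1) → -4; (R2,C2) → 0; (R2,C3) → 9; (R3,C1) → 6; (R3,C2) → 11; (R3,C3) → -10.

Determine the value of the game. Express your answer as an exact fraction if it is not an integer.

Row minima: R1 → -11, R2 → -4, R3 → -10; maximin = -4.
Column maxima: C1 → 6, C2 → 11, C3 → 9; minimax = 6.
-4 ≠ 6, so there is no saddle point; optimal play is mixed.
R1 is strictly dominated by R3, so General R never plays it.
C2 is strictly dominated by C1 (it gives General R strictly more in every row), so General C never plays it.
On the remaining 2×2 (R2, R3 vs C1, C3):
Let General R play R2 with probability p. Expected payoff against C1: (-4)p + 6(1−p) = −10p + 6; against C3: 9p + (-10)(1−p) = 19p − 10.
Setting these equal: −10p + 6 = 19p − 10 ⇒ −29p = -16 ⇒ p = 16/29, and the value is (-10)·(16/29) + 6 = 14/29.
For General C: with q = P(C1), equating R2's and R3's payoffs gives −13q + 9 = 16q − 10 ⇒ q = 19/29.

14/29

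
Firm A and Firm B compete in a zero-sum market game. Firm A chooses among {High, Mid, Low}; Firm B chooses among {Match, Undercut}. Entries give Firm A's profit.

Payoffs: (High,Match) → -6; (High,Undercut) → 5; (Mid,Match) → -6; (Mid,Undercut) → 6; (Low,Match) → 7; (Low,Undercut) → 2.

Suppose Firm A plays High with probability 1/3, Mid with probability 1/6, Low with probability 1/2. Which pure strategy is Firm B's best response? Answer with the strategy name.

Match

If Firm B plays Match, Firm A's expected payoff is (1/3)·(-6) + (1/6)·(-6) + (1/2)·7 = 1/2.
If Firm B plays Undercut, Firm A's expected payoff is (1/3)·5 + (1/6)·6 + (1/2)·2 = 11/3.
Firm B minimizes Firm A's payoff; the smallest is 1/2, so the best response is Match.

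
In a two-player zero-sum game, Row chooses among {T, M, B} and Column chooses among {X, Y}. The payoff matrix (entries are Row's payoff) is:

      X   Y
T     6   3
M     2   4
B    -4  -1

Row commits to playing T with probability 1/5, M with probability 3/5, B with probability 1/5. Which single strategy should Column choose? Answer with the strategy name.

If Column plays X, Row's expected payoff is (1/5)·6 + (3/5)·2 + (1/5)·(-4) = 8/5.
If Column plays Y, Row's expected payoff is (1/5)·3 + (3/5)·4 + (1/5)·(-1) = 14/5.
Column minimizes Row's payoff; the smallest is 8/5, so the best response is X.

X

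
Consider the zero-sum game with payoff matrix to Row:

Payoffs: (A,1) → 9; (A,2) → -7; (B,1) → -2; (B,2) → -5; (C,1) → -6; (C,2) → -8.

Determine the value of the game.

Row minima: A → -7, B → -5, C → -8; maximin = -5.
Column maxima: 1 → 9, 2 → -5; minimax = -5.
Since maximin = minimax = -5, there is a saddle point and the value is -5.

-5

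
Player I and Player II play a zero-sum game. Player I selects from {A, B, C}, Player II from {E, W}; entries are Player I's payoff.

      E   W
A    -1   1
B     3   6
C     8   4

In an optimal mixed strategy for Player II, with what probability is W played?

Row minima: A → -1, B → 3, C → 4; maximin = 4.
Column maxima: E → 8, W → 6; minimax = 6.
4 ≠ 6, so there is no saddle point; optimal play is mixed.
A is strictly dominated by B, so Player I never plays it.
On the remaining 2×2 (B, C vs E, W):
Let Player I play B with probability p. Expected payoff against E: 3p + 8(1−p) = −5p + 8; against W: 6p + 4(1−p) = 2p + 4.
Setting these equal: −5p + 8 = 2p + 4 ⇒ −7p = -4 ⇒ p = 4/7, and the value is (-5)·(4/7) + 8 = 36/7.
For Player II: with q = P(E), equating B's and C's payoffs gives −3q + 6 = 4q + 4 ⇒ q = 2/7.

5/7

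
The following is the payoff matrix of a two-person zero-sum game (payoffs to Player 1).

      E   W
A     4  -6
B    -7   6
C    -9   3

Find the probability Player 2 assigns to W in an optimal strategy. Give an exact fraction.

Row minima: A → -6, B → -7, C → -9; maximin = -6.
Column maxima: E → 4, W → 6; minimax = 4.
-6 ≠ 4, so there is no saddle point; optimal play is mixed.
C is strictly dominated by B, so Player 1 never plays it.
On the remaining 2×2 (A, B vs E, W):
Let Player 1 play A with probability p. Expected payoff against E: 4p + (-7)(1−p) = 11p − 7; against W: (-6)p + 6(1−p) = −12p + 6.
Setting these equal: 11p − 7 = −12p + 6 ⇒ 23p = 13 ⇒ p = 13/23, and the value is (11)·(13/23) − 7 = -18/23.
For Player 2: with q = P(E), equating A's and B's payoffs gives 10q − 6 = −13q + 6 ⇒ q = 12/23.

11/23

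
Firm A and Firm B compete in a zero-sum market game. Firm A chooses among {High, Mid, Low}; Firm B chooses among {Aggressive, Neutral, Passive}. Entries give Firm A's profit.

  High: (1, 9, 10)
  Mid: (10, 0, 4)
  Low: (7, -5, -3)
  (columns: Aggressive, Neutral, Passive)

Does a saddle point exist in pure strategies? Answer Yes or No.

Row minima: High → 1, Mid → 0, Low → -5; maximin = 1.
Column maxima: Aggressive → 10, Neutral → 9, Passive → 10; minimax = 9.
1 ≠ 9, so no pure-strategy equilibrium exists.

No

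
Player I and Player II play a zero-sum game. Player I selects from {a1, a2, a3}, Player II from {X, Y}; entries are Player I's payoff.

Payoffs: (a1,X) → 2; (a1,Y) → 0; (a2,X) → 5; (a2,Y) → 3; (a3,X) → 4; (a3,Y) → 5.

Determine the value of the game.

Row minima: a1 → 0, a2 → 3, a3 → 4; maximin = 4.
Column maxima: X → 5, Y → 5; minimax = 5.
4 ≠ 5, so there is no saddle point; optimal play is mixed.
a1 is strictly dominated by a2, so Player I never plays it.
On the remaining 2×2 (a2, a3 vs X, Y):
Let Player I play a2 with probability p. Expected payoff against X: 5p + 4(1−p) = p + 4; against Y: 3p + 5(1−p) = −2p + 5.
Setting these equal: p + 4 = −2p + 5 ⇒ 3p = 1 ⇒ p = 1/3, and the value is (1)·(1/3) + 4 = 13/3.
For Player II: with q = P(X), equating a2's and a3's payoffs gives 2q + 3 = −q + 5 ⇒ q = 2/3.

13/3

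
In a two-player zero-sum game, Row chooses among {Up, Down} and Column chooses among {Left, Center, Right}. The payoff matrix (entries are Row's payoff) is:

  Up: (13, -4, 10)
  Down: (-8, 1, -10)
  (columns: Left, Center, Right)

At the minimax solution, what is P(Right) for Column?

Row minima: Up → -4, Down → -10; maximin = -4.
Column maxima: Left → 13, Center → 1, Right → 10; minimax = 1.
-4 ≠ 1, so there is no saddle point; optimal play is mixed.
Left is strictly dominated by Right (it gives Row strictly more in every row), so Column never plays it.
On the remaining 2×2 (Up, Down vs Center, Right):
Let Row play Up with probability p. Expected payoff against Center: (-4)p + 1(1−p) = −5p + 1; against Right: 10p + (-10)(1−p) = 20p − 10.
Setting these equal: −5p + 1 = 20p − 10 ⇒ −25p = -11 ⇒ p = 11/25, and the value is (-5)·(11/25) + 1 = -6/5.
For Column: with q = P(Center), equating Up's and Down's payoffs gives −14q + 10 = 11q − 10 ⇒ q = 4/5.

1/5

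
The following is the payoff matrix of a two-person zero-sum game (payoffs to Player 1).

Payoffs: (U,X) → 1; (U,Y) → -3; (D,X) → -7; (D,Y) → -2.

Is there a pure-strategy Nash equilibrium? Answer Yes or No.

Row minima: U → -3, D → -7; maximin = -3.
Column maxima: X → 1, Y → -2; minimax = -2.
-3 ≠ -2, so no pure-strategy equilibrium exists.

No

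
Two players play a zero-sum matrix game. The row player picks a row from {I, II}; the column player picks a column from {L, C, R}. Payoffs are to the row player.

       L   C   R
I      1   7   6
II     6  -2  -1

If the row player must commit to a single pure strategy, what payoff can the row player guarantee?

1

Row minima: I → 1, II → -2.
The best of these is 1.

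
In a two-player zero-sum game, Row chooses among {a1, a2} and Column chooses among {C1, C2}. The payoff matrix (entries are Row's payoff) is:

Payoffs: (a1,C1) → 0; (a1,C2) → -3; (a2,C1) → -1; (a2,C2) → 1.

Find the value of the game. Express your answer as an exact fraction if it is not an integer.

Row minima: a1 → -3, a2 → -1; maximin = -1.
Column maxima: C1 → 0, C2 → 1; minimax = 0.
-1 ≠ 0, so there is no saddle point; optimal play is mixed.
Let Row play a1 with probability p. Expected payoff against C1: 0p + (-1)(1−p) = p − 1; against C2: (-3)p + 1(1−p) = −4p + 1.
Setting these equal: p − 1 = −4p + 1 ⇒ 5p = 2 ⇒ p = 2/5, and the value is (1)·(2/5) − 1 = -3/5.
For Column: with q = P(C1), equating a1's and a2's payoffs gives 3q − 3 = −2q + 1 ⇒ q = 4/5.

-3/5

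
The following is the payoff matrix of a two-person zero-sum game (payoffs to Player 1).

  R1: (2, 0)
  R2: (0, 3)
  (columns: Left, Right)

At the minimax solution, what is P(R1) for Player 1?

Row minima: R1 → 0, R2 → 0; maximin = 0.
Column maxima: Left → 2, Right → 3; minimax = 2.
0 ≠ 2, so there is no saddle point; optimal play is mixed.
Let Player 1 play R1 with probability p. Expected payoff against Left: 2p + 0(1−p) = 2p; against Right: 0p + 3(1−p) = −3p + 3.
Setting these equal: 2p = −3p + 3 ⇒ 5p = 3 ⇒ p = 3/5, and the value is (2)·(3/5) = 6/5.
For Player 2: with q = P(Left), equating R1's and R2's payoffs gives 2q = −3q + 3 ⇒ q = 3/5.

3/5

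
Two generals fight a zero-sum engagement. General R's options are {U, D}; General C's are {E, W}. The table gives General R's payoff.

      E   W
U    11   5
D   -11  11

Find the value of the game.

Row minima: U → 5, D → -11; maximin = 5.
Column maxima: E → 11, W → 11; minimax = 11.
5 ≠ 11, so there is no saddle point; optimal play is mixed.
Let General R play U with probability p. Expected payoff against E: 11p + (-11)(1−p) = 22p − 11; against W: 5p + 11(1−p) = −6p + 11.
Setting these equal: 22p − 11 = −6p + 11 ⇒ 28p = 22 ⇒ p = 11/14, and the value is (22)·(11/14) − 11 = 44/7.
For General C: with q = P(E), equating U's and D's payoffs gives 6q + 5 = −22q + 11 ⇒ q = 3/14.

44/7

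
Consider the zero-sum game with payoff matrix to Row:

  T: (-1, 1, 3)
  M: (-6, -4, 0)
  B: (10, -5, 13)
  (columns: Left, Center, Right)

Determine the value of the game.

Row minima: T → -1, M → -6, B → -5; maximin = -1.
Column maxima: Left → 10, Center → 1, Right → 13; minimax = 1.
-1 ≠ 1, so there is no saddle point; optimal play is mixed.
M is strictly dominated by T, so Row never plays it.
Right is strictly dominated by Left (it gives Row strictly more in every row), so Column never plays it.
On the remaining 2×2 (T, B vs Left, Center):
Let Row play T with probability p. Expected payoff against Left: (-1)p + 10(1−p) = −11p + 10; against Center: 1p + (-5)(1−p) = 6p − 5.
Setting these equal: −11p + 10 = 6p − 5 ⇒ −17p = -15 ⇒ p = 15/17, and the value is (-11)·(15/17) + 10 = 5/17.
For Column: with q = P(Left), equating T's and B's payoffs gives −2q + 1 = 15q − 5 ⇒ q = 6/17.

5/17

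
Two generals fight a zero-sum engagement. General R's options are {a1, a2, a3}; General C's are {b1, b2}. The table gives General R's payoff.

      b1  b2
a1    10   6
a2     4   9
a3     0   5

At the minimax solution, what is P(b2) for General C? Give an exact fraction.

2/3

Row minima: a1 → 6, a2 → 4, a3 → 0; maximin = 6.
Column maxima: b1 → 10, b2 → 9; minimax = 9.
6 ≠ 9, so there is no saddle point; optimal play is mixed.
a3 is strictly dominated by a1, so General R never plays it.
On the remaining 2×2 (a1, a2 vs b1, b2):
Let General R play a1 with probability p. Expected payoff against b1: 10p + 4(1−p) = 6p + 4; against b2: 6p + 9(1−p) = −3p + 9.
Setting these equal: 6p + 4 = −3p + 9 ⇒ 9p = 5 ⇒ p = 5/9, and the value is (6)·(5/9) + 4 = 22/3.
For General C: with q = P(b1), equating a1's and a2's payoffs gives 4q + 6 = −5q + 9 ⇒ q = 1/3.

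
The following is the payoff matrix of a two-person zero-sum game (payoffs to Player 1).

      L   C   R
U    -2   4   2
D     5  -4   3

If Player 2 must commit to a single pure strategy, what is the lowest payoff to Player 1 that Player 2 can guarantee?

3

Column maxima: L → 5, C → 4, R → 3.
The smallest of these is 3.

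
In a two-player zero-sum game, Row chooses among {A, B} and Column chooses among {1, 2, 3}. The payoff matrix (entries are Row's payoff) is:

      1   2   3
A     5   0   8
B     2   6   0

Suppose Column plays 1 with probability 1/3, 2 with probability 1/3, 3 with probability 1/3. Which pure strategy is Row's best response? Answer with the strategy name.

A

Expected payoff of A: (1/3)·5 + (1/3)·0 + (1/3)·8 = 13/3.
Expected payoff of B: (1/3)·2 + (1/3)·6 + (1/3)·0 = 8/3.
The largest is 13/3, so Row's best response is A.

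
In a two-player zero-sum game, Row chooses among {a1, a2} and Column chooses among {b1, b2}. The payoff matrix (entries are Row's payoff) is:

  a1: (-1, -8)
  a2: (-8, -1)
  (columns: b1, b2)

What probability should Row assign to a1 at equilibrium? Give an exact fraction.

1/2

Row minima: a1 → -8, a2 → -8; maximin = -8.
Column maxima: b1 → -1, b2 → -1; minimax = -1.
-8 ≠ -1, so there is no saddle point; optimal play is mixed.
Let Row play a1 with probability p. Expected payoff against b1: (-1)p + (-8)(1−p) = 7p − 8; against b2: (-8)p + (-1)(1−p) = −7p − 1.
Setting these equal: 7p − 8 = −7p − 1 ⇒ 14p = 7 ⇒ p = 1/2, and the value is (7)·(1/2) − 8 = -9/2.
For Column: with q = P(b1), equating a1's and a2's payoffs gives 7q − 8 = −7q − 1 ⇒ q = 1/2.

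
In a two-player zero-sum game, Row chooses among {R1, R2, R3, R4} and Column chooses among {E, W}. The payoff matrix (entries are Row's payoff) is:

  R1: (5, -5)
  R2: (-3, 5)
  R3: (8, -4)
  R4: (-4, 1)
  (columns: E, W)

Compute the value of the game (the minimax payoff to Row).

7/5

Row minima: R1 → -5, R2 → -3, R3 → -4, R4 → -4; maximin = -3.
Column maxima: E → 8, W → 5; minimax = 5.
-3 ≠ 5, so there is no saddle point; optimal play is mixed.
R1 is strictly dominated by R3, so Row never plays it.
R4 is strictly dominated by R2, so Row never plays it.
On the remaining 2×2 (R2, R3 vs E, W):
Let Row play R2 with probability p. Expected payoff against E: (-3)p + 8(1−p) = −11p + 8; against W: 5p + (-4)(1−p) = 9p − 4.
Setting these equal: −11p + 8 = 9p − 4 ⇒ −20p = -12 ⇒ p = 3/5, and the value is (-11)·(3/5) + 8 = 7/5.
For Column: with q = P(E), equating R2's and R3's payoffs gives −8q + 5 = 12q − 4 ⇒ q = 9/20.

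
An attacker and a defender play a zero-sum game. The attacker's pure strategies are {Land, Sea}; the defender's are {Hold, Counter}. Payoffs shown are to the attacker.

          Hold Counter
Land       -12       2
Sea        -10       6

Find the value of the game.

Row minima: Land → -12, Sea → -10; maximin = -10.
Column maxima: Hold → -10, Counter → 6; minimax = -10.
Since maximin = minimax = -10, there is a saddle point and the value is -10.

-10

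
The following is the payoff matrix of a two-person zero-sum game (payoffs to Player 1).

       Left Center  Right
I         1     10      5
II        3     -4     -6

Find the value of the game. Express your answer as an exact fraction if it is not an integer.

Row minima: I → 1, II → -6; maximin = 1.
Column maxima: Left → 3, Center → 10, Right → 5; minimax = 3.
1 ≠ 3, so there is no saddle point; optimal play is mixed.
Center is strictly dominated by Right (it gives Player 1 strictly more in every row), so Player 2 never plays it.
On the remaining 2×2 (I, II vs Left, Right):
Let Player 1 play I with probability p. Expected payoff against Left: 1p + 3(1−p) = −2p + 3; against Right: 5p + (-6)(1−p) = 11p − 6.
Setting these equal: −2p + 3 = 11p − 6 ⇒ −13p = -9 ⇒ p = 9/13, and the value is (-2)·(9/13) + 3 = 21/13.
For Player 2: with q = P(Left), equating I's and II's payoffs gives −4q + 5 = 9q − 6 ⇒ q = 11/13.

21/13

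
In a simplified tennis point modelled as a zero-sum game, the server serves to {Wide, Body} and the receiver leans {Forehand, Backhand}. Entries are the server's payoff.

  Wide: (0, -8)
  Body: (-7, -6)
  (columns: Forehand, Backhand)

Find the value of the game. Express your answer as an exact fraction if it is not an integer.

Row minima: Wide → -8, Body → -7; maximin = -7.
Column maxima: Forehand → 0, Backhand → -6; minimax = -6.
-7 ≠ -6, so there is no saddle point; optimal play is mixed.
Let the server play Wide with probability p. Expected payoff against Forehand: 0p + (-7)(1−p) = 7p − 7; against Backhand: (-8)p + (-6)(1−p) = −2p − 6.
Setting these equal: 7p − 7 = −2p − 6 ⇒ 9p = 1 ⇒ p = 1/9, and the value is (7)·(1/9) − 7 = -56/9.
For the receiver: with q = P(Forehand), equating Wide's and Body's payoffs gives 8q − 8 = −q − 6 ⇒ q = 2/9.

-56/9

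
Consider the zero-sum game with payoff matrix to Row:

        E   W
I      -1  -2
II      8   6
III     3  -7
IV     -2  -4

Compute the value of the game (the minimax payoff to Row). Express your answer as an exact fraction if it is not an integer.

6

Row minima: I → -2, II → 6, III → -7, IV → -4; maximin = 6.
Column maxima: E → 8, W → 6; minimax = 6.
Since maximin = minimax = 6, there is a saddle point and the value is 6.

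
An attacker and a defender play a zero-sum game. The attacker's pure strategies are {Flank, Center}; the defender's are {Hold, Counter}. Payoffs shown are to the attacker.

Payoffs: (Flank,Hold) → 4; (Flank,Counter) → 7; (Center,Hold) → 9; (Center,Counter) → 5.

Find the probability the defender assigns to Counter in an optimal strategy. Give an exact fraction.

Row minima: Flank → 4, Center → 5; maximin = 5.
Column maxima: Hold → 9, Counter → 7; minimax = 7.
5 ≠ 7, so there is no saddle point; optimal play is mixed.
Let the attacker play Flank with probability p. Expected payoff against Hold: 4p + 9(1−p) = −5p + 9; against Counter: 7p + 5(1−p) = 2p + 5.
Setting these equal: −5p + 9 = 2p + 5 ⇒ −7p = -4 ⇒ p = 4/7, and the value is (-5)·(4/7) + 9 = 43/7.
For the defender: with q = P(Hold), equating Flank's and Center's payoffs gives −3q + 7 = 4q + 5 ⇒ q = 2/7.

5/7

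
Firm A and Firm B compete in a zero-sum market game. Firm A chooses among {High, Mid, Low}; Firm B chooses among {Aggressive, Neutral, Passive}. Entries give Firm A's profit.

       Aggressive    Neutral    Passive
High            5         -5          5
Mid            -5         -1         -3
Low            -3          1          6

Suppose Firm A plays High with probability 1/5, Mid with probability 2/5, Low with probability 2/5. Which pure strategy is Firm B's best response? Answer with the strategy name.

If Firm B plays Aggressive, Firm A's expected payoff is (1/5)·5 + (2/5)·(-5) + (2/5)·(-3) = -11/5.
If Firm B plays Neutral, Firm A's expected payoff is (1/5)·(-5) + (2/5)·(-1) + (2/5)·1 = -1.
If Firm B plays Passive, Firm A's expected payoff is (1/5)·5 + (2/5)·(-3) + (2/5)·6 = 11/5.
Firm B minimizes Firm A's payoff; the smallest is -11/5, so the best response is Aggressive.

Aggressive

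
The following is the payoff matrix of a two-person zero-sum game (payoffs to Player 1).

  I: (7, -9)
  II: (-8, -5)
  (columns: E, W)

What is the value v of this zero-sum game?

Row minima: I → -9, II → -8; maximin = -8.
Column maxima: E → 7, W → -5; minimax = -5.
-8 ≠ -5, so there is no saddle point; optimal play is mixed.
Let Player 1 play I with probability p. Expected payoff against E: 7p + (-8)(1−p) = 15p − 8; against W: (-9)p + (-5)(1−p) = −4p − 5.
Setting these equal: 15p − 8 = −4p − 5 ⇒ 19p = 3 ⇒ p = 3/19, and the value is (15)·(3/19) − 8 = -107/19.
For Player 2: with q = P(E), equating I's and II's payoffs gives 16q − 9 = −3q − 5 ⇒ q = 4/19.

-107/19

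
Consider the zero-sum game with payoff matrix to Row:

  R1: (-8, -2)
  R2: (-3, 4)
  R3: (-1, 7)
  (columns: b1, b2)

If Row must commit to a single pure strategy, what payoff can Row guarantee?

Row minima: R1 → -8, R2 → -3, R3 → -1.
The best of these is -1.

-1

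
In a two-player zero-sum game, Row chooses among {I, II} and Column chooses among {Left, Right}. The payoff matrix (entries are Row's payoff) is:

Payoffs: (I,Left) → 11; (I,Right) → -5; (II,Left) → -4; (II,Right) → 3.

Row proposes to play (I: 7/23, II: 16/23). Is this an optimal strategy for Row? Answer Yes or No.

Against Left this mix gives (7/23)·11 + (16/23)·(-4) = 13/23.
Against Right this mix gives (7/23)·(-5) + (16/23)·3 = 13/23.
All of Column's active replies (Left, Right) yield 13/23, and no column does worse for Row. The mix makes Column indifferent and guarantees 13/23, so it is optimal.

Yes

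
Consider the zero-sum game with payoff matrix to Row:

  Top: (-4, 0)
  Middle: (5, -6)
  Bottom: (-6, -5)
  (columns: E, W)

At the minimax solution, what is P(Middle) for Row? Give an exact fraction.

Row minima: Top → -4, Middle → -6, Bottom → -6; maximin = -4.
Column maxima: E → 5, W → 0; minimax = 0.
-4 ≠ 0, so there is no saddle point; optimal play is mixed.
Bottom is strictly dominated by Top, so Row never plays it.
On the remaining 2×2 (Top, Middle vs E, W):
Let Row play Top with probability p. Expected payoff against E: (-4)p + 5(1−p) = −9p + 5; against W: 0p + (-6)(1−p) = 6p − 6.
Setting these equal: −9p + 5 = 6p − 6 ⇒ −15p = -11 ⇒ p = 11/15, and the value is (-9)·(11/15) + 5 = -8/5.
For Column: with q = P(E), equating Top's and Middle's payoffs gives −4q = 11q − 6 ⇒ q = 2/5.

4/15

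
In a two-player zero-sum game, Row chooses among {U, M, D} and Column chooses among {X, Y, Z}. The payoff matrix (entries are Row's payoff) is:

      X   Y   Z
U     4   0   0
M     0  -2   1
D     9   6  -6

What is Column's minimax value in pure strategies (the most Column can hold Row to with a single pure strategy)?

Column maxima: X → 9, Y → 6, Z → 1.
The smallest of these is 1.

1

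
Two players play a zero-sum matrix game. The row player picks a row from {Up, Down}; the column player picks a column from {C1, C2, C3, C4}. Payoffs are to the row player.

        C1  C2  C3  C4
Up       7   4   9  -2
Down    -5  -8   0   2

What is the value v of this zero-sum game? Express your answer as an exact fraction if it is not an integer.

-1/2

Row minima: Up → -2, Down → -8; maximin = -2.
Column maxima: C1 → 7, C2 → 4, C3 → 9, C4 → 2; minimax = 2.
-2 ≠ 2, so there is no saddle point; optimal play is mixed.
C1 is strictly dominated by C2 (it gives the row player strictly more in every row), so the column player never plays it.
C3 is strictly dominated by C2 (it gives the row player strictly more in every row), so the column player never plays it.
On the remaining 2×2 (Up, Down vs C2, C4):
Let the row player play Up with probability p. Expected payoff against C2: 4p + (-8)(1−p) = 12p − 8; against C4: (-2)p + 2(1−p) = −4p + 2.
Setting these equal: 12p − 8 = −4p + 2 ⇒ 16p = 10 ⇒ p = 5/8, and the value is (12)·(5/8) − 8 = -1/2.
For the column player: with q = P(C2), equating Up's and Down's payoffs gives 6q − 2 = −10q + 2 ⇒ q = 1/4.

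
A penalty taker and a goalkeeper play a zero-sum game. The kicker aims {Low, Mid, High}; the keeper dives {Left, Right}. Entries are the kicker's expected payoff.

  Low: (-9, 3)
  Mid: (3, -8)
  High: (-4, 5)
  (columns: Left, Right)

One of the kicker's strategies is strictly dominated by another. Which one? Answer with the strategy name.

High gives a strictly higher payoff than Low against every column: -4 > -9, 5 > 3.
So Low is strictly dominated and the kicker never plays it.

Low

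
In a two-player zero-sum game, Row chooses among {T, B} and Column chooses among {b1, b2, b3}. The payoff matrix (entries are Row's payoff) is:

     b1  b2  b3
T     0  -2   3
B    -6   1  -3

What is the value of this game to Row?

-4/3

Row minima: T → -2, B → -6; maximin = -2.
Column maxima: b1 → 0, b2 → 1, b3 → 3; minimax = 0.
-2 ≠ 0, so there is no saddle point; optimal play is mixed.
b3 is strictly dominated by b1 (it gives Row strictly more in every row), so Column never plays it.
On the remaining 2×2 (T, B vs b1, b2):
Let Row play T with probability p. Expected payoff against b1: 0p + (-6)(1−p) = 6p − 6; against b2: (-2)p + 1(1−p) = −3p + 1.
Setting these equal: 6p − 6 = −3p + 1 ⇒ 9p = 7 ⇒ p = 7/9, and the value is (6)·(7/9) − 6 = -4/3.
For Column: with q = P(b1), equating T's and B's payoffs gives 2q − 2 = −7q + 1 ⇒ q = 1/3.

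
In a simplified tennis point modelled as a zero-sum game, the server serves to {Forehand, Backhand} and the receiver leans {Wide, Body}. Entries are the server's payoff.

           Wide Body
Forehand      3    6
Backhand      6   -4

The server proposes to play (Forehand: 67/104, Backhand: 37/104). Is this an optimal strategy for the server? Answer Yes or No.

No

Against Wide this mix gives (67/104)·3 + (37/104)·6 = 423/104.
Against Body this mix gives (67/104)·6 + (37/104)·(-4) = 127/52.
The receiver will play Body, holding the server to 127/52. Shifting weight toward the row that does better against Body would raise this floor (the equalizing mix achieves 48/13 against both Body and Wide), so the proposed strategy is not optimal.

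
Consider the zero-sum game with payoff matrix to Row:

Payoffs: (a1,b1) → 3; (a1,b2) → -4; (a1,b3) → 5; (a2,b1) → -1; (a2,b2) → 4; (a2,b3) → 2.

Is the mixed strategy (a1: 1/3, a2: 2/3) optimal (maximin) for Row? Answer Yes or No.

Against b1 this mix gives (1/3)·3 + (2/3)·(-1) = 1/3.
Against b2 this mix gives (1/3)·(-4) + (2/3)·4 = 4/3.
Against b3 this mix gives (1/3)·5 + (2/3)·2 = 3.
Column will play b1, holding Row to 1/3. Shifting weight toward the row that does better against b1 would raise this floor (the equalizing mix achieves 2/3 against both b1 and b2), so the proposed strategy is not optimal.

No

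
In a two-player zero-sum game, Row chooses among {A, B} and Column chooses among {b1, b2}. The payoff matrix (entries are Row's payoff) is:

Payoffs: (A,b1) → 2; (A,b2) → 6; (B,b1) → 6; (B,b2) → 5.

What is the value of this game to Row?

26/5

Row minima: A → 2, B → 5; maximin = 5.
Column maxima: b1 → 6, b2 → 6; minimax = 6.
5 ≠ 6, so there is no saddle point; optimal play is mixed.
Let Row play A with probability p. Expected payoff against b1: 2p + 6(1−p) = −4p + 6; against b2: 6p + 5(1−p) = p + 5.
Setting these equal: −4p + 6 = p + 5 ⇒ −5p = -1 ⇒ p = 1/5, and the value is (-4)·(1/5) + 6 = 26/5.
For Column: with q = P(b1), equating A's and B's payoffs gives −4q + 6 = q + 5 ⇒ q = 1/5.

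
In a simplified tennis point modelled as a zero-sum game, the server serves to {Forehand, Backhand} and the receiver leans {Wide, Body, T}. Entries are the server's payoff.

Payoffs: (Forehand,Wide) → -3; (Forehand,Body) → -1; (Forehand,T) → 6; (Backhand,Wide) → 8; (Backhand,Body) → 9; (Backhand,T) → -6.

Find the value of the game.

Row minima: Forehand → -3, Backhand → -6; maximin = -3.
Column maxima: Wide → 8, Body → 9, T → 6; minimax = 6.
-3 ≠ 6, so there is no saddle point; optimal play is mixed.
Body is strictly dominated by Wide (it gives the server strictly more in every row), so the receiver never plays it.
On the remaining 2×2 (Forehand, Backhand vs Wide, T):
Let the server play Forehand with probability p. Expected payoff against Wide: (-3)p + 8(1−p) = −11p + 8; against T: 6p + (-6)(1−p) = 12p − 6.
Setting these equal: −11p + 8 = 12p − 6 ⇒ −23p = -14 ⇒ p = 14/23, and the value is (-11)·(14/23) + 8 = 30/23.
For the receiver: with q = P(Wide), equating Forehand's and Backhand's payoffs gives −9q + 6 = 14q − 6 ⇒ q = 12/23.

30/23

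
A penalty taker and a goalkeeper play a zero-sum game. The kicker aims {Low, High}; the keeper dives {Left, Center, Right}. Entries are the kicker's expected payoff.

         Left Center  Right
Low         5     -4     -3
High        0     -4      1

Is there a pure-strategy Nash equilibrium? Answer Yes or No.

Yes

Row minima: Low → -4, High → -4; maximin = -4.
Column maxima: Left → 5, Center → -4, Right → 1; minimax = -4.
maximin = minimax = -4, so a saddle point exists.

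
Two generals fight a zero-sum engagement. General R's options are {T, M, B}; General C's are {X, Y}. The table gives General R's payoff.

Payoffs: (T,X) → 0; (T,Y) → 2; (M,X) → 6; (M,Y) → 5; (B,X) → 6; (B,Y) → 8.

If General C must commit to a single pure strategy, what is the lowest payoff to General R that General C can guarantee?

6

Column maxima: X → 6, Y → 8.
The smallest of these is 6.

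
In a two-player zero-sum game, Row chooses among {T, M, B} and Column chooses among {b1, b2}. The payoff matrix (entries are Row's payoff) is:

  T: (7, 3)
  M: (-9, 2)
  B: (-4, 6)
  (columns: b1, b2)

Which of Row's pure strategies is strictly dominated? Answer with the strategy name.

T gives a strictly higher payoff than M against every column: 7 > -9, 3 > 2.
So M is strictly dominated and Row never plays it.

M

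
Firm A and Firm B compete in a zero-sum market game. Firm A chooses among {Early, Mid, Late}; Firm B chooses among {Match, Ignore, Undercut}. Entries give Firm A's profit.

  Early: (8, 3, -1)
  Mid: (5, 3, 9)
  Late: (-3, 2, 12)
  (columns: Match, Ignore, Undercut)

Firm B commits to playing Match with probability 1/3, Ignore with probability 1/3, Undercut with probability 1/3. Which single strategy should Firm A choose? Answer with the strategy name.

Mid

Expected payoff of Early: (1/3)·8 + (1/3)·3 + (1/3)·(-1) = 10/3.
Expected payoff of Mid: (1/3)·5 + (1/3)·3 + (1/3)·9 = 17/3.
Expected payoff of Late: (1/3)·(-3) + (1/3)·2 + (1/3)·12 = 11/3.
The largest is 17/3, so Firm A's best response is Mid.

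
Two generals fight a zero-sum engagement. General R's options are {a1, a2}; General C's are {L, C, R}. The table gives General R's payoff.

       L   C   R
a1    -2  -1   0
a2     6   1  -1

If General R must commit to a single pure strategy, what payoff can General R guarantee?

Row minima: a1 → -2, a2 → -1.
The best of these is -1.

-1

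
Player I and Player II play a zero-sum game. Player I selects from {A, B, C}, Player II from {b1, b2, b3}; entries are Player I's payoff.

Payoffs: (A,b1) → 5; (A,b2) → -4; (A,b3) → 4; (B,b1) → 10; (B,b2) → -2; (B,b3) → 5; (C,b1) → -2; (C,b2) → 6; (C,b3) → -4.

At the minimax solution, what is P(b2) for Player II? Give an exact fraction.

Row minima: A → -4, B → -2, C → -4; maximin = -2.
Column maxima: b1 → 10, b2 → 6, b3 → 5; minimax = 5.
-2 ≠ 5, so there is no saddle point; optimal play is mixed.
A is strictly dominated by B, so Player I never plays it.
b1 is strictly dominated by b3 (it gives Player I strictly more in every row), so Player II never plays it.
On the remaining 2×2 (B, C vs b2, b3):
Let Player I play B with probability p. Expected payoff against b2: (-2)p + 6(1−p) = −8p + 6; against b3: 5p + (-4)(1−p) = 9p − 4.
Setting these equal: −8p + 6 = 9p − 4 ⇒ −17p = -10 ⇒ p = 10/17, and the value is (-8)·(10/17) + 6 = 22/17.
For Player II: with q = P(b2), equating B's and C's payoffs gives −7q + 5 = 10q − 4 ⇒ q = 9/17.

9/17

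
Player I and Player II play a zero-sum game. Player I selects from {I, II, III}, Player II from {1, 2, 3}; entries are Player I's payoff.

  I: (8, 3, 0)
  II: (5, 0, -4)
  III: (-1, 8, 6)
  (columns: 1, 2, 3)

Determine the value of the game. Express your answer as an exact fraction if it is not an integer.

Row minima: I → 0, II → -4, III → -1; maximin = 0.
Column maxima: 1 → 8, 2 → 8, 3 → 6; minimax = 6.
0 ≠ 6, so there is no saddle point; optimal play is mixed.
II is strictly dominated by I, so Player I never plays it.
2 is strictly dominated by 3 (it gives Player I strictly more in every row), so Player II never plays it.
On the remaining 2×2 (I, III vs 1, 3):
Let Player I play I with probability p. Expected payoff against 1: 8p + (-1)(1−p) = 9p − 1; against 3: 0p + 6(1−p) = −6p + 6.
Setting these equal: 9p − 1 = −6p + 6 ⇒ 15p = 7 ⇒ p = 7/15, and the value is (9)·(7/15) − 1 = 16/5.
For Player II: with q = P(1), equating I's and III's payoffs gives 8q = −7q + 6 ⇒ q = 2/5.

16/5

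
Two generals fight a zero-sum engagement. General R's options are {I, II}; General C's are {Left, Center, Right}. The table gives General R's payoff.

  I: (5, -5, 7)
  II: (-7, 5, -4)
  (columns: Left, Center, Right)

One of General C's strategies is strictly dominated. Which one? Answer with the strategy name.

Left holds General R's payoff strictly below Right in every row: 5 < 7, -7 < -4.
So Right is strictly dominated for General C.

Right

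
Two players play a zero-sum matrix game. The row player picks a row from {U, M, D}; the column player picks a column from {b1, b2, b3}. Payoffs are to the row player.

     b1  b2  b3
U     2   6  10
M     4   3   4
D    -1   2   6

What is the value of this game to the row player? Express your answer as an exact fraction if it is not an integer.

18/5

Row minima: U → 2, M → 3, D → -1; maximin = 3.
Column maxima: b1 → 4, b2 → 6, b3 → 10; minimax = 4.
3 ≠ 4, so there is no saddle point; optimal play is mixed.
D is strictly dominated by U, so the row player never plays it.
b3 is strictly dominated by b2 (it gives the row player strictly more in every row), so the column player never plays it.
On the remaining 2×2 (U, M vs b1, b2):
Let the row player play U with probability p. Expected payoff against b1: 2p + 4(1−p) = −2p + 4; against b2: 6p + 3(1−p) = 3p + 3.
Setting these equal: −2p + 4 = 3p + 3 ⇒ −5p = -1 ⇒ p = 1/5, and the value is (-2)·(1/5) + 4 = 18/5.
For the column player: with q = P(b1), equating U's and M's payoffs gives −4q + 6 = q + 3 ⇒ q = 3/5.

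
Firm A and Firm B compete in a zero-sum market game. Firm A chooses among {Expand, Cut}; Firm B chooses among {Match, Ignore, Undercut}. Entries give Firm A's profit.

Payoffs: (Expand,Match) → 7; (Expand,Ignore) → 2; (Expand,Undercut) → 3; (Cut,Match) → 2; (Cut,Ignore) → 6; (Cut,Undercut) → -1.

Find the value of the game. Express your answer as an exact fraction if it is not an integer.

Row minima: Expand → 2, Cut → -1; maximin = 2.
Column maxima: Match → 7, Ignore → 6, Undercut → 3; minimax = 3.
2 ≠ 3, so there is no saddle point; optimal play is mixed.
Match is strictly dominated by Undercut (it gives Firm A strictly more in every row), so Firm B never plays it.
On the remaining 2×2 (Expand, Cut vs Ignore, Undercut):
Let Firm A play Expand with probability p. Expected payoff against Ignore: 2p + 6(1−p) = −4p + 6; against Undercut: 3p + (-1)(1−p) = 4p − 1.
Setting these equal: −4p + 6 = 4p − 1 ⇒ −8p = -7 ⇒ p = 7/8, and the value is (-4)·(7/8) + 6 = 5/2.
For Firm B: with q = P(Ignore), equating Expand's and Cut's payoffs gives −q + 3 = 7q − 1 ⇒ q = 1/2.

5/2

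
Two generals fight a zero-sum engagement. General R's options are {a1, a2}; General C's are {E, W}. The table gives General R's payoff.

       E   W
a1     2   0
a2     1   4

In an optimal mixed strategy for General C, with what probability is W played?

Row minima: a1 → 0, a2 → 1; maximin = 1.
Column maxima: E → 2, W → 4; minimax = 2.
1 ≠ 2, so there is no saddle point; optimal play is mixed.
Let General R play a1 with probability p. Expected payoff against E: 2p + 1(1−p) = p + 1; against W: 0p + 4(1−p) = −4p + 4.
Setting these equal: p + 1 = −4p + 4 ⇒ 5p = 3 ⇒ p = 3/5, and the value is (1)·(3/5) + 1 = 8/5.
For General C: with q = P(E), equating a1's and a2's payoffs gives 2q = −3q + 4 ⇒ q = 4/5.

1/5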